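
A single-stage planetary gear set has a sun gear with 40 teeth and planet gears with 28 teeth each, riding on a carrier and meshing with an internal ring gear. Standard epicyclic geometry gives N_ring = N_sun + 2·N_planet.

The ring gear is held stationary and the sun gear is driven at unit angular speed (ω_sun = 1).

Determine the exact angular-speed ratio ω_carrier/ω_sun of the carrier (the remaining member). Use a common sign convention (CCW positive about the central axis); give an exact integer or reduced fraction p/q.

5/17

N_ring = 40 + 2·28 = 96
40(ω_s−ω_c) = −96(ω_r−ω_c),  ω_r=0, ω_s=1
40(1−ω_c) = −96(0−ω_c)  ⇒  136ω_c = 40  ⇒  ω_c = 5/17
ω_c/ω_s = 5/17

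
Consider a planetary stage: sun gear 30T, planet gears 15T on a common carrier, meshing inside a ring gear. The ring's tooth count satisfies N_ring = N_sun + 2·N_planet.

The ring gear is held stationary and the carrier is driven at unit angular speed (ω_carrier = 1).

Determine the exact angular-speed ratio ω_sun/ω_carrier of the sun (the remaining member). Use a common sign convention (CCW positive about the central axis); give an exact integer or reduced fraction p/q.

N_ring = 30 + 2·15 = 60
30(ω_s−ω_c) = −60(ω_r−ω_c),  ω_r=0, ω_c=1
ω_s = 1 − (60/30)(0−1) = 3
ω_s/ω_c = 3

3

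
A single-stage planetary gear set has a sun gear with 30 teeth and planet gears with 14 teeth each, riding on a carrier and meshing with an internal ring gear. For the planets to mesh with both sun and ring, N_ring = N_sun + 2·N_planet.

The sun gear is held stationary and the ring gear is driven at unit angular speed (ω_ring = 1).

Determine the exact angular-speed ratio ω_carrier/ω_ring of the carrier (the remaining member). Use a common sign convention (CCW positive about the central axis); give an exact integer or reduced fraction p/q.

N_ring = 30 + 2·14 = 58
30(ω_s−ω_c) = −58(ω_r−ω_c),  ω_s=0, ω_r=1
30(0−ω_c) = −58(1−ω_c)  ⇒  88ω_c = 58  ⇒  ω_c = 29/44
ω_c/ω_r = 29/44

29/44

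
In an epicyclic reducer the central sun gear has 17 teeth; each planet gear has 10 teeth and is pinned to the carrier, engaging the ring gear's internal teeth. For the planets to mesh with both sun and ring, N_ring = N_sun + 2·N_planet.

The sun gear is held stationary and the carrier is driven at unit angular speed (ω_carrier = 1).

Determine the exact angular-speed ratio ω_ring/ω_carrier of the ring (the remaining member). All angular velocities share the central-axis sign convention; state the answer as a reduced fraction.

54/37

N_ring = 17 + 2·10 = 37
17(ω_s−ω_c) = −37(ω_r−ω_c),  ω_s=0, ω_c=1
ω_r = 1 − (17/37)(0−1) = 54/37
ω_r/ω_c = 54/37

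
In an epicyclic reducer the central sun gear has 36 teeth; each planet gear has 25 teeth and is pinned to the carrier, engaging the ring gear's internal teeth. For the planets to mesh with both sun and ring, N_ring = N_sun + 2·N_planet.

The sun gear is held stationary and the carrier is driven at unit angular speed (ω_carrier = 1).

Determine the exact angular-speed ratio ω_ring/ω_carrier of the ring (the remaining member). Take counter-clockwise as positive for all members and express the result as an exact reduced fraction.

61/43

N_ring = 36 + 2·25 = 86
36(ω_s−ω_c) = −86(ω_r−ω_c),  ω_s=0, ω_c=1
ω_r = 1 − (36/86)(0−1) = 61/43
ω_r/ω_c = 61/43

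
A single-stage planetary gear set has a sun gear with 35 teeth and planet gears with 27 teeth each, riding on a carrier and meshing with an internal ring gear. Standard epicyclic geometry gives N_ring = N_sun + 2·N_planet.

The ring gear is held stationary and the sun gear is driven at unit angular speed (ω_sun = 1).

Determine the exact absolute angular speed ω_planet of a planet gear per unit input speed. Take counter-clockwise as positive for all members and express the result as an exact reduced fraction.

N_ring = 35 + 2·27 = 89
35(ω_s−ω_c) = −89(ω_r−ω_c),  ω_r=0, ω_s=1
35(1−ω_c) = −89(0−ω_c)  ⇒  124ω_c = 35  ⇒  ω_c = 35/124
sun–planet: 35·(1−35/124) = −27·(ω_p−ω_c)  ⇒  ω_p−ω_c = −(35/27)·(89/124) = -3115/3348
ω_p = 35/124 − 3115/3348 = -35/54

-35/54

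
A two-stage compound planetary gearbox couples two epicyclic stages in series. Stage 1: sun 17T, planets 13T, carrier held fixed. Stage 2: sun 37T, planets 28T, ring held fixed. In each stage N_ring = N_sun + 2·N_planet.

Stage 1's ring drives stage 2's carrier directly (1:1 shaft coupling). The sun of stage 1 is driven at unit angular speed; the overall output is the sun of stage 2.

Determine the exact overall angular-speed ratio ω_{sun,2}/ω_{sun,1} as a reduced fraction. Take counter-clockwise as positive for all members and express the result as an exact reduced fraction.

Stage 1: N_ring = 17 + 2·13 = 43
Stage 1: 17(ω_s−ω_c) = −43(ω_r−ω_c),  ω_c=0, ω_s=1
Stage 1: ω_r = 0 − (17/43)(1−0) = -17/43
  ⇒ ω_r¹/ω_s¹ = -17/43
Stage 2: N_ring = 37 + 2·28 = 93
Stage 2: 37(ω_s−ω_c) = −93(ω_r−ω_c),  ω_r=0, ω_c=1
Stage 2: ω_s = 1 − (93/37)(0−1) = 130/37
  ⇒ ω_s²/ω_c² = 130/37
Coupling ω_c² = ω_r¹ ⇒ overall = -17/43 × 130/37 = -2210/1591

-2210/1591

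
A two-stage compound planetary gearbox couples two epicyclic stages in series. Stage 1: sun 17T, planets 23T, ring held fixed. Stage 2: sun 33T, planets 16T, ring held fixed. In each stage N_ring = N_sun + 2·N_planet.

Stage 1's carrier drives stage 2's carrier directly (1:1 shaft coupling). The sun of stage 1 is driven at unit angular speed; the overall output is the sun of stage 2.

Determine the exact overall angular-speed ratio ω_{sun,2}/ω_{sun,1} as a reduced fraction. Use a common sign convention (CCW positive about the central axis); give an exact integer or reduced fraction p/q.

Stage 1: N_ring = 17 + 2·23 = 63
Stage 1: 17(ω_s−ω_c) = −63(ω_r−ω_c),  ω_r=0, ω_s=1
Stage 1: 17(1−ω_c) = −63(0−ω_c)  ⇒  80ω_c = 17  ⇒  ω_c = 17/80
  ⇒ ω_c¹/ω_s¹ = 17/80
Stage 2: N_ring = 33 + 2·16 = 65
Stage 2: 33(ω_s−ω_c) = −65(ω_r−ω_c),  ω_r=0, ω_c=1
Stage 2: ω_s = 1 − (65/33)(0−1) = 98/33
  ⇒ ω_s²/ω_c² = 98/33
Coupling ω_c² = ω_c¹ ⇒ overall = 17/80 × 98/33 = 833/1320

833/1320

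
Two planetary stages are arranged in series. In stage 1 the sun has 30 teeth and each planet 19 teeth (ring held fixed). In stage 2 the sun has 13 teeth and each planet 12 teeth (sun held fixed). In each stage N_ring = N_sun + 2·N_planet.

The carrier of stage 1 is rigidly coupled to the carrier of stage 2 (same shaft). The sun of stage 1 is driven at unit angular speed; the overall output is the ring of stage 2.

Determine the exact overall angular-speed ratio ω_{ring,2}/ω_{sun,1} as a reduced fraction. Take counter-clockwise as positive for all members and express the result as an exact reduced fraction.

750/1813

Stage 1: N_ring = 30 + 2·19 = 68
Stage 1: 30(ω_s−ω_c) = −68(ω_r−ω_c),  ω_r=0, ω_s=1
Stage 1: 30(1−ω_c) = −68(0−ω_c)  ⇒  98ω_c = 30  ⇒  ω_c = 15/49
  ⇒ ω_c¹/ω_s¹ = 15/49
Stage 2: N_ring = 13 + 2·12 = 37
Stage 2: 13(ω_s−ω_c) = −37(ω_r−ω_c),  ω_s=0, ω_c=1
Stage 2: ω_r = 1 − (13/37)(0−1) = 50/37
  ⇒ ω_r²/ω_c² = 50/37
Coupling ω_c² = ω_c¹ ⇒ overall = 15/49 × 50/37 = 750/1813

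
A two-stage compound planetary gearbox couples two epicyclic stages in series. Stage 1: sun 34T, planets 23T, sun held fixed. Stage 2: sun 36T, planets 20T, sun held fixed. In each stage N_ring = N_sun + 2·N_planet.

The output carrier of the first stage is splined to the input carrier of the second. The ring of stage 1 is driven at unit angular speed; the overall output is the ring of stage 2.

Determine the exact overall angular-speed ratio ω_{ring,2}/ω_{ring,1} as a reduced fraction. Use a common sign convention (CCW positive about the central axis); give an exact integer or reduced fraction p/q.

1120/1083

Stage 1: N_ring = 34 + 2·23 = 80
Stage 1: 34(ω_s−ω_c) = −80(ω_r−ω_c),  ω_s=0, ω_r=1
Stage 1: 34(0−ω_c) = −80(1−ω_c)  ⇒  114ω_c = 80  ⇒  ω_c = 40/57
  ⇒ ω_c¹/ω_r¹ = 40/57
Stage 2: N_ring = 36 + 2·20 = 76
Stage 2: 36(ω_s−ω_c) = −76(ω_r−ω_c),  ω_s=0, ω_c=1
Stage 2: ω_r = 1 − (36/76)(0−1) = 28/19
  ⇒ ω_r²/ω_c² = 28/19
Coupling ω_c² = ω_c¹ ⇒ overall = 40/57 × 28/19 = 1120/1083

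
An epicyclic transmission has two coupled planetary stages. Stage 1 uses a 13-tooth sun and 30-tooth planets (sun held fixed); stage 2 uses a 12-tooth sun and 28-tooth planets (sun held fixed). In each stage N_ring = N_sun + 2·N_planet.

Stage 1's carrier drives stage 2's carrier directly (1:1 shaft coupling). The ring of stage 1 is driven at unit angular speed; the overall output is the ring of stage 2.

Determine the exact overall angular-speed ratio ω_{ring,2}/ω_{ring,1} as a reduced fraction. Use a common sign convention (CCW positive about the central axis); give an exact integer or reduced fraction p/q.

Stage 1: N_ring = 13 + 2·30 = 73
Stage 1: 13(ω_s−ω_c) = −73(ω_r−ω_c),  ω_s=0, ω_r=1
Stage 1: 13(0−ω_c) = −73(1−ω_c)  ⇒  86ω_c = 73  ⇒  ω_c = 73/86
  ⇒ ω_c¹/ω_r¹ = 73/86
Stage 2: N_ring = 12 + 2·28 = 68
Stage 2: 12(ω_s−ω_c) = −68(ω_r−ω_c),  ω_s=0, ω_c=1
Stage 2: ω_r = 1 − (12/68)(0−1) = 20/17
  ⇒ ω_r²/ω_c² = 20/17
Coupling ω_c² = ω_c¹ ⇒ overall = 73/86 × 20/17 = 730/731

730/731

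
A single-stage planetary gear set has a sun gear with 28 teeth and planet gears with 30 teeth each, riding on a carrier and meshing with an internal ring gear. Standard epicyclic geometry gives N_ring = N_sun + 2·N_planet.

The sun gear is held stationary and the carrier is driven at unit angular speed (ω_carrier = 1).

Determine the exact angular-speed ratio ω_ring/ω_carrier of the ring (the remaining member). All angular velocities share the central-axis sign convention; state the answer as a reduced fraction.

N_ring = 28 + 2·30 = 88
28(ω_s−ω_c) = −88(ω_r−ω_c),  ω_s=0, ω_c=1
ω_r = 1 − (28/88)(0−1) = 29/22
ω_r/ω_c = 29/22

29/22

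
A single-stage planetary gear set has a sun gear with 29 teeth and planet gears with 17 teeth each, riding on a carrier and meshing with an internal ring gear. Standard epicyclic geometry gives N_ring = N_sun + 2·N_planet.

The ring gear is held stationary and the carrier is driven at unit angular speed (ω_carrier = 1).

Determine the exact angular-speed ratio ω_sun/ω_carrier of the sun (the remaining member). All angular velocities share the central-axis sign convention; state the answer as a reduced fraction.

N_ring = 29 + 2·17 = 63
29(ω_s−ω_c) = −63(ω_r−ω_c),  ω_r=0, ω_c=1
ω_s = 1 − (63/29)(0−1) = 92/29
ω_s/ω_c = 92/29

92/29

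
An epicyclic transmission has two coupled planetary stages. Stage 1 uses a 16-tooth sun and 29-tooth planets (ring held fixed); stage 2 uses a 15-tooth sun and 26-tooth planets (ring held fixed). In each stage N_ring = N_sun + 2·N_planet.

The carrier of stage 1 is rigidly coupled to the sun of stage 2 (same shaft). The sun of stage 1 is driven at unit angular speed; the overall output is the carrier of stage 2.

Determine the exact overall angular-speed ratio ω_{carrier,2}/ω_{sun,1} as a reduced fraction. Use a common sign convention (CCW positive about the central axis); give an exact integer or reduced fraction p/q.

Stage 1: N_ring = 16 + 2·29 = 74
Stage 1: 16(ω_s−ω_c) = −74(ω_r−ω_c),  ω_r=0, ω_s=1
Stage 1: 16(1−ω_c) = −74(0−ω_c)  ⇒  90ω_c = 16  ⇒  ω_c = 8/45
  ⇒ ω_c¹/ω_s¹ = 8/45
Stage 2: N_ring = 15 + 2·26 = 67
Stage 2: 15(ω_s−ω_c) = −67(ω_r−ω_c),  ω_r=0, ω_s=1
Stage 2: 15(1−ω_c) = −67(0−ω_c)  ⇒  82ω_c = 15  ⇒  ω_c = 15/82
  ⇒ ω_c²/ω_s² = 15/82
Coupling ω_s² = ω_c¹ ⇒ overall = 8/45 × 15/82 = 4/123

4/123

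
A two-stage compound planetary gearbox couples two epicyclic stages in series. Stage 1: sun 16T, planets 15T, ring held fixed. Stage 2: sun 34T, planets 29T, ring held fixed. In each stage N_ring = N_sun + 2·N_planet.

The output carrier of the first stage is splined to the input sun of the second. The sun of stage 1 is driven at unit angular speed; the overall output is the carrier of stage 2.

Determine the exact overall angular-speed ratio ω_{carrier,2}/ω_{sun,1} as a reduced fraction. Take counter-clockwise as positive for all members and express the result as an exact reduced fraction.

Stage 1: N_ring = 16 + 2·15 = 46
Stage 1: 16(ω_s−ω_c) = −46(ω_r−ω_c),  ω_r=0, ω_s=1
Stage 1: 16(1−ω_c) = −46(0−ω_c)  ⇒  62ω_c = 16  ⇒  ω_c = 8/31
  ⇒ ω_c¹/ω_s¹ = 8/31
Stage 2: N_ring = 34 + 2·29 = 92
Stage 2: 34(ω_s−ω_c) = −92(ω_r−ω_c),  ω_r=0, ω_s=1
Stage 2: 34(1−ω_c) = −92(0−ω_c)  ⇒  126ω_c = 34  ⇒  ω_c = 17/63
  ⇒ ω_c²/ω_s² = 17/63
Coupling ω_s² = ω_c¹ ⇒ overall = 8/31 × 17/63 = 136/1953

136/1953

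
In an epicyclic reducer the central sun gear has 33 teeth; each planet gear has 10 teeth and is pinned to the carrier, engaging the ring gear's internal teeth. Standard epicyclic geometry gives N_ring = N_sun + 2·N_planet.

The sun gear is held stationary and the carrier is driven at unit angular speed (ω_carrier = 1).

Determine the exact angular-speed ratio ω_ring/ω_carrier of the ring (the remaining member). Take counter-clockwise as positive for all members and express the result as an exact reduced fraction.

86/53

N_ring = 33 + 2·10 = 53
33(ω_s−ω_c) = −53(ω_r−ω_c),  ω_s=0, ω_c=1
ω_r = 1 − (33/53)(0−1) = 86/53
ω_r/ω_c = 86/53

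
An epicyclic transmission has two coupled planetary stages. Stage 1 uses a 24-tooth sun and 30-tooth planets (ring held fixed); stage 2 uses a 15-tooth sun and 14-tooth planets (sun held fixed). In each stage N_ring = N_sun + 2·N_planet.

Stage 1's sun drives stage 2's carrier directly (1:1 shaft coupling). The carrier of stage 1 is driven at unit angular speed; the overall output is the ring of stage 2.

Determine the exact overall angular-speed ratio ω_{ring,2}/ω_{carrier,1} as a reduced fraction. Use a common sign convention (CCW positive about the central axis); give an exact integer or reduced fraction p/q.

Stage 1: N_ring = 24 + 2·30 = 84
Stage 1: 24(ω_s−ω_c) = −84(ω_r−ω_c),  ω_r=0, ω_c=1
Stage 1: ω_s = 1 − (84/24)(0−1) = 9/2
  ⇒ ω_s¹/ω_c¹ = 9/2
Stage 2: N_ring = 15 + 2·14 = 43
Stage 2: 15(ω_s−ω_c) = −43(ω_r−ω_c),  ω_s=0, ω_c=1
Stage 2: ω_r = 1 − (15/43)(0−1) = 58/43
  ⇒ ω_r²/ω_c² = 58/43
Coupling ω_c² = ω_s¹ ⇒ overall = 9/2 × 58/43 = 261/43

261/43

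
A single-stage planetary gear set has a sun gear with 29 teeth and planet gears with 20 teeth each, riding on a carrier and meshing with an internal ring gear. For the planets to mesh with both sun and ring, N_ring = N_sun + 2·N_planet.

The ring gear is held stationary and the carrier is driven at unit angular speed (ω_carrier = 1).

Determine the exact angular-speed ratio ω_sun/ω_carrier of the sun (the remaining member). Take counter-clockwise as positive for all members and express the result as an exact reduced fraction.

98/29

N_ring = 29 + 2·20 = 69
29(ω_s−ω_c) = −69(ω_r−ω_c),  ω_r=0, ω_c=1
ω_s = 1 − (69/29)(0−1) = 98/29
ω_s/ω_c = 98/29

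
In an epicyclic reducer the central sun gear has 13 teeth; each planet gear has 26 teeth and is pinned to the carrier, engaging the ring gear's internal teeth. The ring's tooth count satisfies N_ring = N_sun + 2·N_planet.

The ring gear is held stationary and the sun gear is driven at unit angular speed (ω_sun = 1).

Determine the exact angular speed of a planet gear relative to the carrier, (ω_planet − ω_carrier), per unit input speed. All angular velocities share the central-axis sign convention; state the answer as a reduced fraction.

-5/12

N_ring = 13 + 2·26 = 65
13(ω_s−ω_c) = −65(ω_r−ω_c),  ω_r=0, ω_s=1
13(1−ω_c) = −65(0−ω_c)  ⇒  78ω_c = 13  ⇒  ω_c = 1/6
sun–planet: 13·(1−1/6) = −26·(ω_p−ω_c)  ⇒  ω_p−ω_c = −(13/26)·(5/6) = -5/12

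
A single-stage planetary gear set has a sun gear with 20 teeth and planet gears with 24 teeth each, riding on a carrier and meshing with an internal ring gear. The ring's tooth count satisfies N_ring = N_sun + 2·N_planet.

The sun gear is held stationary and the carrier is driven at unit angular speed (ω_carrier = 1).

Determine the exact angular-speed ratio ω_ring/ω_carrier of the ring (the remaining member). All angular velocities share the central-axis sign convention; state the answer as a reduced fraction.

N_ring = 20 + 2·24 = 68
20(ω_s−ω_c) = −68(ω_r−ω_c),  ω_s=0, ω_c=1
ω_r = 1 − (20/68)(0−1) = 22/17
ω_r/ω_c = 22/17

22/17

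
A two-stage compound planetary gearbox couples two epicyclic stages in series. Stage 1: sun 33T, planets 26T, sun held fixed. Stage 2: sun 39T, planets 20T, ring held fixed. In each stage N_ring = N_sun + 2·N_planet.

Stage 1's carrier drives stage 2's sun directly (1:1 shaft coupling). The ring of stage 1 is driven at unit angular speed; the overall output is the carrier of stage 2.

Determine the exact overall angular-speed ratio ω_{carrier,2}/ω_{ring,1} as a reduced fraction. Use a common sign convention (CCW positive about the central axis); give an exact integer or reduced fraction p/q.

3315/13924

Stage 1: N_ring = 33 + 2·26 = 85
Stage 1: 33(ω_s−ω_c) = −85(ω_r−ω_c),  ω_s=0, ω_r=1
Stage 1: 33(0−ω_c) = −85(1−ω_c)  ⇒  118ω_c = 85  ⇒  ω_c = 85/118
  ⇒ ω_c¹/ω_r¹ = 85/118
Stage 2: N_ring = 39 + 2·20 = 79
Stage 2: 39(ω_s−ω_c) = −79(ω_r−ω_c),  ω_r=0, ω_s=1
Stage 2: 39(1−ω_c) = −79(0−ω_c)  ⇒  118ω_c = 39  ⇒  ω_c = 39/118
  ⇒ ω_c²/ω_s² = 39/118
Coupling ω_s² = ω_c¹ ⇒ overall = 85/118 × 39/118 = 3315/13924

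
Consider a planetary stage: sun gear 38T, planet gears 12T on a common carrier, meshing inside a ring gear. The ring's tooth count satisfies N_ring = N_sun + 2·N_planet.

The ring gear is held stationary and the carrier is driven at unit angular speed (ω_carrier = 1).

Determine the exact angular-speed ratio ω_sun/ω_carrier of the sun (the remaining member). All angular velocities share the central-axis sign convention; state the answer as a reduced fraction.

50/19

N_ring = 38 + 2·12 = 62
38(ω_s−ω_c) = −62(ω_r−ω_c),  ω_r=0, ω_c=1
ω_s = 1 − (62/38)(0−1) = 50/19
ω_s/ω_c = 50/19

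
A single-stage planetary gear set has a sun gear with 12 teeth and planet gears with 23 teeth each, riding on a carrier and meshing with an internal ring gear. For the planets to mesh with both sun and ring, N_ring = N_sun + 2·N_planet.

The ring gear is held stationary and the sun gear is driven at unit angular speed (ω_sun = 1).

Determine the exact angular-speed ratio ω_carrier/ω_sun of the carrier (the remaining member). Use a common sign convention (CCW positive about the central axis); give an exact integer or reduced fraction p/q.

6/35

N_ring = 12 + 2·23 = 58
12(ω_s−ω_c) = −58(ω_r−ω_c),  ω_r=0, ω_s=1
12(1−ω_c) = −58(0−ω_c)  ⇒  70ω_c = 12  ⇒  ω_c = 6/35
ω_c/ω_s = 6/35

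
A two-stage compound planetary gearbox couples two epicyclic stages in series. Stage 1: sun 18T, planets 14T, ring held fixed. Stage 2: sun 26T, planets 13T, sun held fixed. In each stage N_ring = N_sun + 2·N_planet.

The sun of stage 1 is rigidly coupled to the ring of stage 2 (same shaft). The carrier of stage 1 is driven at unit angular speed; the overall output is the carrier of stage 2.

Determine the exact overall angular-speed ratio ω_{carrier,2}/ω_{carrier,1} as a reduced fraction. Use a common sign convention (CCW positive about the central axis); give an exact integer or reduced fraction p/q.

64/27

Stage 1: N_ring = 18 + 2·14 = 46
Stage 1: 18(ω_s−ω_c) = −46(ω_r−ω_c),  ω_r=0, ω_c=1
Stage 1: ω_s = 1 − (46/18)(0−1) = 32/9
  ⇒ ω_s¹/ω_c¹ = 32/9
Stage 2: N_ring = 26 + 2·13 = 52
Stage 2: 26(ω_s−ω_c) = −52(ω_r−ω_c),  ω_s=0, ω_r=1
Stage 2: 26(0−ω_c) = −52(1−ω_c)  ⇒  78ω_c = 52  ⇒  ω_c = 2/3
  ⇒ ω_c²/ω_r² = 2/3
Coupling ω_r² = ω_s¹ ⇒ overall = 32/9 × 2/3 = 64/27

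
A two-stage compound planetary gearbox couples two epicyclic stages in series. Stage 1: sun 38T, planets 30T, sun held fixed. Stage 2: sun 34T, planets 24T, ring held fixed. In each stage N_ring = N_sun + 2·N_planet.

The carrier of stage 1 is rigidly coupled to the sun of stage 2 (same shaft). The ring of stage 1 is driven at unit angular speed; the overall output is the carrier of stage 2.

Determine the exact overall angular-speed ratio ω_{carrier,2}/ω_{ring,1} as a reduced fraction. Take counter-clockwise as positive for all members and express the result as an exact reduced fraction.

Stage 1: N_ring = 38 + 2·30 = 98
Stage 1: 38(ω_s−ω_c) = −98(ω_r−ω_c),  ω_s=0, ω_r=1
Stage 1: 38(0−ω_c) = −98(1−ω_c)  ⇒  136ω_c = 98  ⇒  ω_c = 49/68
  ⇒ ω_c¹/ω_r¹ = 49/68
Stage 2: N_ring = 34 + 2·24 = 82
Stage 2: 34(ω_s−ω_c) = −82(ω_r−ω_c),  ω_r=0, ω_s=1
Stage 2: 34(1−ω_c) = −82(0−ω_c)  ⇒  116ω_c = 34  ⇒  ω_c = 17/58
  ⇒ ω_c²/ω_s² = 17/58
Coupling ω_s² = ω_c¹ ⇒ overall = 49/68 × 17/58 = 49/232

49/232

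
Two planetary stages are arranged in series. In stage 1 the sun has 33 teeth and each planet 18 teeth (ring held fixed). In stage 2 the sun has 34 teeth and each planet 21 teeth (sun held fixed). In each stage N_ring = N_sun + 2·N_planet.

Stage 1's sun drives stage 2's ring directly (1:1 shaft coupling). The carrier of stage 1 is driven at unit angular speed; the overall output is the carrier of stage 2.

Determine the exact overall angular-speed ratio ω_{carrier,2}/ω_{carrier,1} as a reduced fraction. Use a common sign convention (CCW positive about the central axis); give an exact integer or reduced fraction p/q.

Stage 1: N_ring = 33 + 2·18 = 69
Stage 1: 33(ω_s−ω_c) = −69(ω_r−ω_c),  ω_r=0, ω_c=1
Stage 1: ω_s = 1 − (69/33)(0−1) = 34/11
  ⇒ ω_s¹/ω_c¹ = 34/11
Stage 2: N_ring = 34 + 2·21 = 76
Stage 2: 34(ω_s−ω_c) = −76(ω_r−ω_c),  ω_s=0, ω_r=1
Stage 2: 34(0−ω_c) = −76(1−ω_c)  ⇒  110ω_c = 76  ⇒  ω_c = 38/55
  ⇒ ω_c²/ω_r² = 38/55
Coupling ω_r² = ω_s¹ ⇒ overall = 34/11 × 38/55 = 1292/605

1292/605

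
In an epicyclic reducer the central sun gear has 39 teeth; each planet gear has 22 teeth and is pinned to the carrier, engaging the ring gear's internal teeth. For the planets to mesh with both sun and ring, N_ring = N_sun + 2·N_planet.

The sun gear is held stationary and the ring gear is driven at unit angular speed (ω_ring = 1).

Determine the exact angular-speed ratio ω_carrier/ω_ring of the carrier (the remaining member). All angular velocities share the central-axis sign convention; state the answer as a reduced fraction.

N_ring = 39 + 2·22 = 83
39(ω_s−ω_c) = −83(ω_r−ω_c),  ω_s=0, ω_r=1
39(0−ω_c) = −83(1−ω_c)  ⇒  122ω_c = 83  ⇒  ω_c = 83/122
ω_c/ω_r = 83/122

83/122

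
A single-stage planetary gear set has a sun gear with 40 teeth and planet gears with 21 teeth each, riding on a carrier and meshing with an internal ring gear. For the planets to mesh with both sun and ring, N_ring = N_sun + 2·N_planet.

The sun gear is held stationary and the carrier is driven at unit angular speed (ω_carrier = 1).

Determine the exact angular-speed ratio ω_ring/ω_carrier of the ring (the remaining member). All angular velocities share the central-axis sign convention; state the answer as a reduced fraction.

N_ring = 40 + 2·21 = 82
40(ω_s−ω_c) = −82(ω_r−ω_c),  ω_s=0, ω_c=1
ω_r = 1 − (40/82)(0−1) = 61/41
ω_r/ω_c = 61/41

61/41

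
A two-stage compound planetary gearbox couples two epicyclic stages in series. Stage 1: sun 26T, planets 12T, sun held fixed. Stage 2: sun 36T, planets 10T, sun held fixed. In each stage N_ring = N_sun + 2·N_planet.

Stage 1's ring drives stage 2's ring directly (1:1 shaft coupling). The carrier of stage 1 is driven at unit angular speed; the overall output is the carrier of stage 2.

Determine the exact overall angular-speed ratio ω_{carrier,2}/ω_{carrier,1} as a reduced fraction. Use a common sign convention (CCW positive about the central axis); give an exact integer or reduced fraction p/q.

532/575

Stage 1: N_ring = 26 + 2·12 = 50
Stage 1: 26(ω_s−ω_c) = −50(ω_r−ω_c),  ω_s=0, ω_c=1
Stage 1: ω_r = 1 − (26/50)(0−1) = 38/25
  ⇒ ω_r¹/ω_c¹ = 38/25
Stage 2: N_ring = 36 + 2·10 = 56
Stage 2: 36(ω_s−ω_c) = −56(ω_r−ω_c),  ω_s=0, ω_r=1
Stage 2: 36(0−ω_c) = −56(1−ω_c)  ⇒  92ω_c = 56  ⇒  ω_c = 14/23
  ⇒ ω_c²/ω_r² = 14/23
Coupling ω_r² = ω_r¹ ⇒ overall = 38/25 × 14/23 = 532/575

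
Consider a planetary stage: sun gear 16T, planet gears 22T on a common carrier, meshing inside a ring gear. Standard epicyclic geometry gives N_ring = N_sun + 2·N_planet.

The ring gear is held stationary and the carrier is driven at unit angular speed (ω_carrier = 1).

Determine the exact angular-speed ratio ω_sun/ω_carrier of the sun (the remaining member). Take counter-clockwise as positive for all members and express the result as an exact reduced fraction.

19/4

N_ring = 16 + 2·22 = 60
16(ω_s−ω_c) = −60(ω_r−ω_c),  ω_r=0, ω_c=1
ω_s = 1 − (60/16)(0−1) = 19/4
ω_s/ω_c = 19/4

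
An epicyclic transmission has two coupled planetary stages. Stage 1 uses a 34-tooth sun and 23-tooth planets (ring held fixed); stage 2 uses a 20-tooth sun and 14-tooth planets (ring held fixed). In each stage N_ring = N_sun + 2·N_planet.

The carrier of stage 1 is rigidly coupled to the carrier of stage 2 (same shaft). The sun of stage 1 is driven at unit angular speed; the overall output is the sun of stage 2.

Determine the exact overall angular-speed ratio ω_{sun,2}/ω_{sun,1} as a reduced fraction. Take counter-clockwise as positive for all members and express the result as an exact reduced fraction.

289/285

Stage 1: N_ring = 34 + 2·23 = 80
Stage 1: 34(ω_s−ω_c) = −80(ω_r−ω_c),  ω_r=0, ω_s=1
Stage 1: 34(1−ω_c) = −80(0−ω_c)  ⇒  114ω_c = 34  ⇒  ω_c = 17/57
  ⇒ ω_c¹/ω_s¹ = 17/57
Stage 2: N_ring = 20 + 2·14 = 48
Stage 2: 20(ω_s−ω_c) = −48(ω_r−ω_c),  ω_r=0, ω_c=1
Stage 2: ω_s = 1 − (48/20)(0−1) = 17/5
  ⇒ ω_s²/ω_c² = 17/5
Coupling ω_c² = ω_c¹ ⇒ overall = 17/57 × 17/5 = 289/285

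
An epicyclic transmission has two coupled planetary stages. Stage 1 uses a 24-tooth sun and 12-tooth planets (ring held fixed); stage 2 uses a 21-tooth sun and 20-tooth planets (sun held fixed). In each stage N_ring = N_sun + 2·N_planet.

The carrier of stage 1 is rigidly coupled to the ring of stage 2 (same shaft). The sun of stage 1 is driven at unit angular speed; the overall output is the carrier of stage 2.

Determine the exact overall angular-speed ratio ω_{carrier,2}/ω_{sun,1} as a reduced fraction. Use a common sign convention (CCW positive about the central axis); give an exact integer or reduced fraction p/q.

61/246

Stage 1: N_ring = 24 + 2·12 = 48
Stage 1: 24(ω_s−ω_c) = −48(ω_r−ω_c),  ω_r=0, ω_s=1
Stage 1: 24(1−ω_c) = −48(0−ω_c)  ⇒  72ω_c = 24  ⇒  ω_c = 1/3
  ⇒ ω_c¹/ω_s¹ = 1/3
Stage 2: N_ring = 21 + 2·20 = 61
Stage 2: 21(ω_s−ω_c) = −61(ω_r−ω_c),  ω_s=0, ω_r=1
Stage 2: 21(0−ω_c) = −61(1−ω_c)  ⇒  82ω_c = 61  ⇒  ω_c = 61/82
  ⇒ ω_c²/ω_r² = 61/82
Coupling ω_r² = ω_c¹ ⇒ overall = 1/3 × 61/82 = 61/246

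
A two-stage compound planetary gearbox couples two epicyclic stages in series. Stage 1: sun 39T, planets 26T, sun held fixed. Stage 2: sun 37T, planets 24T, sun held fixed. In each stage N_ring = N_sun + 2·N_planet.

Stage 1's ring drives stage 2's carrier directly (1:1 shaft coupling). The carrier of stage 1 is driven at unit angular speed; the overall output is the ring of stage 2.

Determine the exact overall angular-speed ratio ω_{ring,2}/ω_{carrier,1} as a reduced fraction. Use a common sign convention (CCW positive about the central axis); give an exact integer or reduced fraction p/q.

244/119

Stage 1: N_ring = 39 + 2·26 = 91
Stage 1: 39(ω_s−ω_c) = −91(ω_r−ω_c),  ω_s=0, ω_c=1
Stage 1: ω_r = 1 − (39/91)(0−1) = 10/7
  ⇒ ω_r¹/ω_c¹ = 10/7
Stage 2: N_ring = 37 + 2·24 = 85
Stage 2: 37(ω_s−ω_c) = −85(ω_r−ω_c),  ω_s=0, ω_c=1
Stage 2: ω_r = 1 − (37/85)(0−1) = 122/85
  ⇒ ω_r²/ω_c² = 122/85
Coupling ω_c² = ω_r¹ ⇒ overall = 10/7 × 122/85 = 244/119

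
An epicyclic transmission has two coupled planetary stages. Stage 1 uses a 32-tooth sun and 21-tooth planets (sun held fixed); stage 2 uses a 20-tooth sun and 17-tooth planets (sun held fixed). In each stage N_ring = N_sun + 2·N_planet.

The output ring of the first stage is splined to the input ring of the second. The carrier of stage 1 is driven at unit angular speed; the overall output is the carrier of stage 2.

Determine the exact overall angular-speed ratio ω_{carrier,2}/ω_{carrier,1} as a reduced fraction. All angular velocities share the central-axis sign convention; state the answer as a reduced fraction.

Stage 1: N_ring = 32 + 2·21 = 74
Stage 1: 32(ω_s−ω_c) = −74(ω_r−ω_c),  ω_s=0, ω_c=1
Stage 1: ω_r = 1 − (32/74)(0−1) = 53/37
  ⇒ ω_r¹/ω_c¹ = 53/37
Stage 2: N_ring = 20 + 2·17 = 54
Stage 2: 20(ω_s−ω_c) = −54(ω_r−ω_c),  ω_s=0, ω_r=1
Stage 2: 20(0−ω_c) = −54(1−ω_c)  ⇒  74ω_c = 54  ⇒  ω_c = 27/37
  ⇒ ω_c²/ω_r² = 27/37
Coupling ω_r² = ω_r¹ ⇒ overall = 53/37 × 27/37 = 1431/1369

1431/1369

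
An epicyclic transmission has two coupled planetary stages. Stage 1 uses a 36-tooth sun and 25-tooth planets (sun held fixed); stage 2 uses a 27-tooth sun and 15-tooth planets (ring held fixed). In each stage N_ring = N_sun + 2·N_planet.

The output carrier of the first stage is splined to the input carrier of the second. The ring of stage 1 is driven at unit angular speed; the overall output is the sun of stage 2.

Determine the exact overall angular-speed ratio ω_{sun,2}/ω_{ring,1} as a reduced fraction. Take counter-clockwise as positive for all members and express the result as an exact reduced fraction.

Stage 1: N_ring = 36 + 2·25 = 86
Stage 1: 36(ω_s−ω_c) = −86(ω_r−ω_c),  ω_s=0, ω_r=1
Stage 1: 36(0−ω_c) = −86(1−ω_c)  ⇒  122ω_c = 86  ⇒  ω_c = 43/61
  ⇒ ω_c¹/ω_r¹ = 43/61
Stage 2: N_ring = 27 + 2·15 = 57
Stage 2: 27(ω_s−ω_c) = −57(ω_r−ω_c),  ω_r=0, ω_c=1
Stage 2: ω_s = 1 − (57/27)(0−1) = 28/9
  ⇒ ω_s²/ω_c² = 28/9
Coupling ω_c² = ω_c¹ ⇒ overall = 43/61 × 28/9 = 1204/549

1204/549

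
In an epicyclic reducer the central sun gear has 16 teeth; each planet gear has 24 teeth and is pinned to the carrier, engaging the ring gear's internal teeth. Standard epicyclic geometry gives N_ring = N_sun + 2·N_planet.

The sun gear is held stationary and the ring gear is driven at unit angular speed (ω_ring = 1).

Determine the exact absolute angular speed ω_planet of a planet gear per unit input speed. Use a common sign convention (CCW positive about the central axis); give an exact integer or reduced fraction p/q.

4/3

N_ring = 16 + 2·24 = 64
16(ω_s−ω_c) = −64(ω_r−ω_c),  ω_s=0, ω_r=1
16(0−ω_c) = −64(1−ω_c)  ⇒  80ω_c = 64  ⇒  ω_c = 4/5
sun–planet: 16·(0−4/5) = −24·(ω_p−ω_c)  ⇒  ω_p−ω_c = −(16/24)·(-4/5) = 8/15
ω_p = 4/5 + 8/15 = 4/3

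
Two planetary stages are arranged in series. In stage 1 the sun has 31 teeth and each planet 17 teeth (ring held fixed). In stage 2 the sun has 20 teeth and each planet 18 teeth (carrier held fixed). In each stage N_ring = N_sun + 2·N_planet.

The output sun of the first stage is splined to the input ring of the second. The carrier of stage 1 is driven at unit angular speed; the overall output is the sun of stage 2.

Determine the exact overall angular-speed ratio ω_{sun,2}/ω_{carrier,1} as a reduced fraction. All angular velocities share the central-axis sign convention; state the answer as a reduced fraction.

-1344/155

Stage 1: N_ring = 31 + 2·17 = 65
Stage 1: 31(ω_s−ω_c) = −65(ω_r−ω_c),  ω_r=0, ω_c=1
Stage 1: ω_s = 1 − (65/31)(0−1) = 96/31
  ⇒ ω_s¹/ω_c¹ = 96/31
Stage 2: N_ring = 20 + 2·18 = 56
Stage 2: 20(ω_s−ω_c) = −56(ω_r−ω_c),  ω_c=0, ω_r=1
Stage 2: ω_s = 0 − (56/20)(1−0) = -14/5
  ⇒ ω_s²/ω_r² = -14/5
Coupling ω_r² = ω_s¹ ⇒ overall = 96/31 × -14/5 = -1344/155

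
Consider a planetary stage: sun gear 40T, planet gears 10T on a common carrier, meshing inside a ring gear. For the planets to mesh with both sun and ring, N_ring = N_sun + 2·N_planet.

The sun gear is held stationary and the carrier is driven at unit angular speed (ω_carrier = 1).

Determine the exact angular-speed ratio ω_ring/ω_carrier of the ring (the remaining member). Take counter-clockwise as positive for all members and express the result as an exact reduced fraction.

5/3

N_ring = 40 + 2·10 = 60
40(ω_s−ω_c) = −60(ω_r−ω_c),  ω_s=0, ω_c=1
ω_r = 1 − (40/60)(0−1) = 5/3
ω_r/ω_c = 5/3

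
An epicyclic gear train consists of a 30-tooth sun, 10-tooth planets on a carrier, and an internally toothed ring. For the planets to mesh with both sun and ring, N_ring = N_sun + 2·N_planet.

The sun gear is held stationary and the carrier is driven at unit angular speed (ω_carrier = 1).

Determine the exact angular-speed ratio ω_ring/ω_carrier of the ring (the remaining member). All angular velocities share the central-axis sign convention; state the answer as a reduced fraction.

8/5

N_ring = 30 + 2·10 = 50
30(ω_s−ω_c) = −50(ω_r−ω_c),  ω_s=0, ω_c=1
ω_r = 1 − (30/50)(0−1) = 8/5
ω_r/ω_c = 8/5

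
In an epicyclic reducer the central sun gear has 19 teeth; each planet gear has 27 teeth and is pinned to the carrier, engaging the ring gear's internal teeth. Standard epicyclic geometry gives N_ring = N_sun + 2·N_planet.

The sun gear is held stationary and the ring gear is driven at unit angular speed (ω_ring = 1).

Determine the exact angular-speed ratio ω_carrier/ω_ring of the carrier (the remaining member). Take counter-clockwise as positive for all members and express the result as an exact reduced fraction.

73/92

N_ring = 19 + 2·27 = 73
19(ω_s−ω_c) = −73(ω_r−ω_c),  ω_s=0, ω_r=1
19(0−ω_c) = −73(1−ω_c)  ⇒  92ω_c = 73  ⇒  ω_c = 73/92
ω_c/ω_r = 73/92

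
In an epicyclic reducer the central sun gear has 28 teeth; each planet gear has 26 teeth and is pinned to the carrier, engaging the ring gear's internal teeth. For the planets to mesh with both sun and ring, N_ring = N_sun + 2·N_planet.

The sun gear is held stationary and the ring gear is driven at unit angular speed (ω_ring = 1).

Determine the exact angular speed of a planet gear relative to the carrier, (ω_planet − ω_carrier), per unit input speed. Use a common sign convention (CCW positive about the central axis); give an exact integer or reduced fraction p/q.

280/351

N_ring = 28 + 2·26 = 80
28(ω_s−ω_c) = −80(ω_r−ω_c),  ω_s=0, ω_r=1
28(0−ω_c) = −80(1−ω_c)  ⇒  108ω_c = 80  ⇒  ω_c = 20/27
sun–planet: 28·(0−20/27) = −26·(ω_p−ω_c)  ⇒  ω_p−ω_c = −(28/26)·(-20/27) = 280/351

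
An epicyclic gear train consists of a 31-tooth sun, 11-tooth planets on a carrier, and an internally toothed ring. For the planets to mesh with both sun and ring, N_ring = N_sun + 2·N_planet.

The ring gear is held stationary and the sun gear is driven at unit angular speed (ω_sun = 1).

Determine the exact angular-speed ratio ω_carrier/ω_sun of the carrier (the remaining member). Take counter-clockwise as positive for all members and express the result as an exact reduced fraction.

N_ring = 31 + 2·11 = 53
31(ω_s−ω_c) = −53(ω_r−ω_c),  ω_r=0, ω_s=1
31(1−ω_c) = −53(0−ω_c)  ⇒  84ω_c = 31  ⇒  ω_c = 31/84
ω_c/ω_s = 31/84

31/84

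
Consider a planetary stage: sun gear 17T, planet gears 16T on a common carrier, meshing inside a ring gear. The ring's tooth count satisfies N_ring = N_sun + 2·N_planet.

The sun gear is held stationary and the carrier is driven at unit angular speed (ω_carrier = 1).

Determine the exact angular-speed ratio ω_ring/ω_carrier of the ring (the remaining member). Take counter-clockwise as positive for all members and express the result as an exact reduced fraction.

66/49

N_ring = 17 + 2·16 = 49
17(ω_s−ω_c) = −49(ω_r−ω_c),  ω_s=0, ω_c=1
ω_r = 1 − (17/49)(0−1) = 66/49
ω_r/ω_c = 66/49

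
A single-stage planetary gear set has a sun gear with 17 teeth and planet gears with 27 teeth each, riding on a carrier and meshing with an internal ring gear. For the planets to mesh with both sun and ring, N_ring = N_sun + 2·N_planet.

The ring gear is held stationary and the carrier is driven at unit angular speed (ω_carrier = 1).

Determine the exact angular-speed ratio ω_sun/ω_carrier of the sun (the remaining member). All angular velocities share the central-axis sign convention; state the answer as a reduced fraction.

88/17

N_ring = 17 + 2·27 = 71
17(ω_s−ω_c) = −71(ω_r−ω_c),  ω_r=0, ω_c=1
ω_s = 1 − (71/17)(0−1) = 88/17
ω_s/ω_c = 88/17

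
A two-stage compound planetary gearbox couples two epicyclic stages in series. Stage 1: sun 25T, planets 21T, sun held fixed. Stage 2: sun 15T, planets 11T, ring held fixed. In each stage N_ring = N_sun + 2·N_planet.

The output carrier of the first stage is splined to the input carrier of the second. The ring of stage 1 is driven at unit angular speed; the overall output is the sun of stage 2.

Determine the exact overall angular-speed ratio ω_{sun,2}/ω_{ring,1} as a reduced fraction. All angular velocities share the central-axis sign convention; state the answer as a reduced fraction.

871/345

Stage 1: N_ring = 25 + 2·21 = 67
Stage 1: 25(ω_s−ω_c) = −67(ω_r−ω_c),  ω_s=0, ω_r=1
Stage 1: 25(0−ω_c) = −67(1−ω_c)  ⇒  92ω_c = 67  ⇒  ω_c = 67/92
  ⇒ ω_c¹/ω_r¹ = 67/92
Stage 2: N_ring = 15 + 2·11 = 37
Stage 2: 15(ω_s−ω_c) = −37(ω_r−ω_c),  ω_r=0, ω_c=1
Stage 2: ω_s = 1 − (37/15)(0−1) = 52/15
  ⇒ ω_s²/ω_c² = 52/15
Coupling ω_c² = ω_c¹ ⇒ overall = 67/92 × 52/15 = 871/345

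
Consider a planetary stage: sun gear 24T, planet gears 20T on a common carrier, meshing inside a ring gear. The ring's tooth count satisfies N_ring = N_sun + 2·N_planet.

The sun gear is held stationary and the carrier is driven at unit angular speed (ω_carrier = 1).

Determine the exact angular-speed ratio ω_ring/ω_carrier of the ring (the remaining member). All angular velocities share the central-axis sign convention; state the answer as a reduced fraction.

N_ring = 24 + 2·20 = 64
24(ω_s−ω_c) = −64(ω_r−ω_c),  ω_s=0, ω_c=1
ω_r = 1 − (24/64)(0−1) = 11/8
ω_r/ω_c = 11/8

11/8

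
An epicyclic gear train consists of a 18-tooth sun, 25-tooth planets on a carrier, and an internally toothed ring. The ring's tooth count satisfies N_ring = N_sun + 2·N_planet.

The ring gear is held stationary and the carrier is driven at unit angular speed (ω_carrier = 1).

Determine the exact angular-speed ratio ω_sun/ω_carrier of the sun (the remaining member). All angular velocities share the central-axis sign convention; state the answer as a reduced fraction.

43/9

N_ring = 18 + 2·25 = 68
18(ω_s−ω_c) = −68(ω_r−ω_c),  ω_r=0, ω_c=1
ω_s = 1 − (68/18)(0−1) = 43/9
ω_s/ω_c = 43/9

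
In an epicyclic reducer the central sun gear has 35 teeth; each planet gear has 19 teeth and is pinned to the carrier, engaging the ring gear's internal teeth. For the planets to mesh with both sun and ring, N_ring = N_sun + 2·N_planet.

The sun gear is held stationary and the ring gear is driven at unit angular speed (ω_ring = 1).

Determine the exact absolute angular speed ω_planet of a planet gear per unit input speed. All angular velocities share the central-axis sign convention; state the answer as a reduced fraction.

N_ring = 35 + 2·19 = 73
35(ω_s−ω_c) = −73(ω_r−ω_c),  ω_s=0, ω_r=1
35(0−ω_c) = −73(1−ω_c)  ⇒  108ω_c = 73  ⇒  ω_c = 73/108
sun–planet: 35·(0−73/108) = −19·(ω_p−ω_c)  ⇒  ω_p−ω_c = −(35/19)·(-73/108) = 2555/2052
ω_p = 73/108 + 2555/2052 = 73/38

73/38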